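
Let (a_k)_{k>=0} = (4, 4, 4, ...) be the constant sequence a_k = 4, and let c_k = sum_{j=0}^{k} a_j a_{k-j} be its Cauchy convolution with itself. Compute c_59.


Since a_j = 4 for all j >= 0, the convolution sum becomes
c_k = sum_{j=0}^{k} 4 * 4 = 16 * (k + 1).
Equivalently, the generating function of (a_k) is 4/(1 - x) and its square is 16/(1 - x)^2 = sum_{k>=0} 16(k + 1) x^k.
For k = 59: 16 * 60 = 960.

960


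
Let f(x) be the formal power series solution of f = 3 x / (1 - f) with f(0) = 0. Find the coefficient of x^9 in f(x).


Apply Lagrange inversion: f = 3 x * phi(f) with phi(t) = 1/(1 - t), so
[x^n] f = 3^n * (1/n) [t^(n-1)] phi(t)^n = 3^n * (1/n) [t^(n-1)] (1 - t)^(-n) = 3^n * (1/n) C(2n - 2, n - 1) = 3^n * C_{n-1}.
For n = 9: C_8 = C(16, 8) / 9 = 12870/9 = 1430.
With the 3^9 = 19683 factor, the coefficient is 19683 * 1430 = 28146690.

28146690


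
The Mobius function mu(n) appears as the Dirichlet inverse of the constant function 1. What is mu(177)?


177 = 3 * 59 (all distinct primes).
mu(177) = (-1)^2 = 1

1


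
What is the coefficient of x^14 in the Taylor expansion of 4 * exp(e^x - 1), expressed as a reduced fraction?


exp(e^x - 1) = sum_{k>=0} Bell_k x^k / k!, where Bell_k is the k-th Bell number.
So the coefficient of x^14 is 4 * Bell_14 / 14!.
Computing: Bell_14 = 190899322 and 14! = 87178291200, giving
4 * 190899322/87178291200 = 95449661/10897286400.

95449661/10897286400


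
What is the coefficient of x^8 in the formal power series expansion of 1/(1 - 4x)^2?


The general identity 1/(1 - c x)^r = sum_{k>=0} c^k C(k + r - 1, r - 1) x^k follows by substituting y = c x into 1/(1 - y)^r = sum_{k>=0} C(k + r - 1, r - 1) y^k.
For c = 4, r = 2, k = 8:
4^8 * C(9, 1) = 65536 * 9 = 589824.

589824


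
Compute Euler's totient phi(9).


phi(n) counts integers in [1, n] coprime to n. Using the multiplicative formula phi(n) = n * prod_{p | n} (1 - 1/p):
9 = 3^2, so
phi(9) = 9 * (1 - 1/3) = 6.

6


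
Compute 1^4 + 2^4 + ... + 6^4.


This power sum has a closed form given by Faulhaber's formula
sum_{k=1}^{m} k^p = (1 / (p + 1)) * sum_{j=0}^{p} C(p + 1, j) B_j m^(p + 1 - j),
but for small m direct computation is fastest:
1 + 16 + 81 + 256 + 625 + 1296 = 2275.

2275


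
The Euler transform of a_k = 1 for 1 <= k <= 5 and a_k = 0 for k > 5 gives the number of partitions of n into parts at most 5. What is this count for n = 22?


Partitions of 22 into parts at most 5:
Using generating function (1-x)^(-1)(1-x^2)^(-1)...(1-x^5)^(-1),
the coefficient of x^22 = 255

255


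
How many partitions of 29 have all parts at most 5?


Using the generating function (1-x)^(-1)(1-x^2)^(-1)...(1-x^5)^(-1),
the coefficient of x^29 counts these restricted partitions.
Result = 603

603


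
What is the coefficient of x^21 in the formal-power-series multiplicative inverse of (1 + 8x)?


The inverse is 1/(1 + 8x). Apply the geometric identity 1/(1 - y) = sum_{k>=0} y^k with y = -8x:
1/(1 + 8x) = sum_{k>=0} (-8)^k x^k.
So the coefficient of x^21 is (-8)^21 = -9223372036854775808.

-9223372036854775808


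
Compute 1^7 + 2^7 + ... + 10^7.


This power sum has a closed form given by Faulhaber's formula
sum_{k=1}^{m} k^p = (1 / (p + 1)) * sum_{j=0}^{p} C(p + 1, j) B_j m^(p + 1 - j),
but for small m direct computation is fastest:
1 + 128 + 2187 + 16384 + 78125 + 279936 + 823543 + 2097152 + 4782969 + 10000000 = 18080425.

18080425


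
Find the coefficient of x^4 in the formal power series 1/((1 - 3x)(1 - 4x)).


By partial fractions or Cauchy convolution:
The coefficient equals sum_{k=0}^{4} 3^k * 4^(4-k).
= 781

781


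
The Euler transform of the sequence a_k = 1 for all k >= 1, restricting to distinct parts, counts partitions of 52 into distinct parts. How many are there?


Partitions of 52 into distinct parts can be computed via generating function.
Product (1+x)(1+x^2)(1+x^3)...
The coefficient of x^52 = 4582

4582


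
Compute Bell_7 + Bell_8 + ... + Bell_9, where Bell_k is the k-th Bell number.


Recall Bell_k counts set partitions of a k-set (with Bell_0 = 1 by convention).
Bell_7 through Bell_9: 877, 4140, 21147
Sum = 877 + 4140 + 21147 = 26164.

26164


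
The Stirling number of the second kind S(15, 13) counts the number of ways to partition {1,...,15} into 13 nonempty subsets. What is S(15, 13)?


Using the explicit formula S(n,k) = (1/k!) sum_{j=0}^{k} (-1)^(k-j) C(k,j) j^n:
S(15, 13) = 4550
Equivalently, S(n,k) is n! times the coefficient of x^n in the EGF (e^x - 1)^k / k!.

4550


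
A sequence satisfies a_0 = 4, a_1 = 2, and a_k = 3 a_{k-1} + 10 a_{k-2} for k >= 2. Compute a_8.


The characteristic equation is t^2 - 3 t - 10 = 0, with roots r_1 = 5 and r_2 = -2 (so c_1 = r_1 + r_2, c_2 = -r_1 r_2 as required).
One can use the closed form a_n = A r_1^n + B r_2^n, but direct iteration is more reliable:
a_0 = 4, a_1 = 2, a_2 = 46, a_3 = 158, a_4 = 934, a_5 = 4382, a_6 = 22486, a_7 = 111278, a_8 = 558694.
So a_8 = 558694.

558694


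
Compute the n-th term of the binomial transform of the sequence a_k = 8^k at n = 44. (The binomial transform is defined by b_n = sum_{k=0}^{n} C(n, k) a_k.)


With a_k = 8^k, b_n = sum_{k=0}^{n} C(n, k) 8^k = (1 + 8)^n by the binomial theorem.
For n = 44: (1 + 8)^44 = 9^44 = 969773729787523602876821942164080815560161.

969773729787523602876821942164080815560161


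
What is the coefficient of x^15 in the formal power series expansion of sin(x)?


The Maclaurin series is sin(t) = sum_{k>=0} (-1)^k t^(2k+1) / (2k+1)!, so substituting t = x, only odd powers of x are nonzero, with coefficient of x^(2k+1) equal to (-1)^k / (2k+1)!.
Write 15 = 2*7 + 1, giving the coefficient (-1)^7 / 15! = -1/1307674368000 = -1/1307674368000.

-1/1307674368000


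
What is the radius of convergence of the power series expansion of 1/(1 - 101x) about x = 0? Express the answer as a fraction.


Expanding 1/(1 - 101x) = sum_{k>=0} 101^k x^k, the series converges when |101x| < 1, i.e., |x| < 1/101.
So the radius of convergence is 1/101 = 1/101.

1/101


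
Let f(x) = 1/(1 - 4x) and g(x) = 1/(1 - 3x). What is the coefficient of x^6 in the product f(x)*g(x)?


The coefficient of x^n in f*g is the Cauchy product: sum_{k=0}^{n} a^k * b^(n-k).
With a=4, b=3, n=6:
sum_{k=0}^{6} 4^k * 3^(6-k)
= 14197

14197


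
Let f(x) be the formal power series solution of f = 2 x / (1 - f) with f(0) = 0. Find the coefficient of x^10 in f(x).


Apply Lagrange inversion: f = 2 x * phi(f) with phi(t) = 1/(1 - t), so
[x^n] f = 2^n * (1/n) [t^(n-1)] phi(t)^n = 2^n * (1/n) [t^(n-1)] (1 - t)^(-n) = 2^n * (1/n) C(2n - 2, n - 1) = 2^n * C_{n-1}.
For n = 10: C_9 = C(18, 9) / 10 = 48620/10 = 4862.
With the 2^10 = 1024 factor, the coefficient is 1024 * 4862 = 4978688.

4978688


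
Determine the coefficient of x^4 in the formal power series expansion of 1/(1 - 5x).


The geometric series identity gives 1/(1 - c x) = sum_{k>=0} c^k x^k, so the coefficient of x^k is c^k.
Here c = 5 and k = 4.
Computing: 5^4 = 625

625


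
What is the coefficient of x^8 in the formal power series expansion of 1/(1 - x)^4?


The expansion 1/(1 - x)^r = sum_{k>=0} C(k + r - 1, r - 1) x^k follows from the multiset / negative-binomial theorem (or from repeated differentiation of the geometric series).
For r = 4 and k = 8:
C(11, 3) = 39916800 / (6 * 40320) = 165.

165


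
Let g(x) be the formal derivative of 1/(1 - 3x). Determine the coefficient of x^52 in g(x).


Differentiate termwise: d/dx sum_{k>=0} 3^k x^k = sum_{k>=1} k 3^k x^(k-1) = sum_{j>=0} (j+1) 3^(j+1) x^j.
Equivalently, d/dx [1/(1 - 3x)] = 3/(1 - 3x)^2.
For j = 52: 53 * 3^53 = 53 * 19383245667680019896796723 = 1027312020387041054530226319.

1027312020387041054530226319


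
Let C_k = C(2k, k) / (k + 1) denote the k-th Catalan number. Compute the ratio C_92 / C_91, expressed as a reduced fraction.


Using C_k = (2k)! / (k! (k+1)!), the ratio C_{k+1}/C_k simplifies to
C_{k+1}/C_k = [(2k+2)! / ((k+1)! (k+2)!)] * [k! (k+1)! / (2k)!]
 = (2k+2)(2k+1) / ((k+1)(k+2)) = 2(2k+1) / (k+2).
For k = 91: 2(2*91 + 1) / (91 + 2) = 366/93 = 122/31.

122/31


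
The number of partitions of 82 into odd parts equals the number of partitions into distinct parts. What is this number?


Computing partitions of 82 into odd parts (1, 3, 5, ...):
Using the generating function prod_{k>=0} 1/(1-x^(2k+1)),
the count is 92864

92864


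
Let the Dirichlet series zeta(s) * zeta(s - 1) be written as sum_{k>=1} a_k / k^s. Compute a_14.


Convolution gives a_k = sum_{d | k} d * 1 = sum_{d | k} d = sigma(k), the sum of positive divisors of k.
For k = 14, the divisors are 1, 2, 7, 14, so
sigma(14) = 1 + 2 + 7 + 14 = 24.

24


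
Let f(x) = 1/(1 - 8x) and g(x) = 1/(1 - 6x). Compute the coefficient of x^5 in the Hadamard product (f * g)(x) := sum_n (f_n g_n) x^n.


f has coefficients f_k = 8^k and g has coefficients g_k = 6^k, so the Hadamard product has coefficient (f*g)_k = 8^k * 6^k = 48^k.
For k = 5: 48^5 = 254803968.

254803968


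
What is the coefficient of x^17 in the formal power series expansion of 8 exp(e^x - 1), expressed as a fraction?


exp(e^x - 1) is the exponential generating function for the Bell numbers Bell_k: exp(e^x - 1) = sum_{k>=0} Bell_k x^k / k!.
So the coefficient of x^17 in 8 exp(e^x - 1) is 8 Bell_17 / 17!.
Computing: Bell_17 = 82864869804 and 17! = 355687428096000, giving
8 * 82864869804/355687428096000 = 255755771/137225088000.

255755771/137225088000


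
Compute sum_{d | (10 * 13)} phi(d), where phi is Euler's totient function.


First, 10 * 13 = 130. One classical identity is sum_{d | n} phi(d) = n (each k in [1, n] has a unique gcd with n, and among the k's with gcd(k, n) = n/d there are phi(d) of them). So the sum equals 130. We also verify directly:
Divisors of 130: 1, 2, 5, 10, 13, 26, 65, 130.
phi values: 1, 1, 4, 4, 12, 12, 48, 48.
Sum = 130.

130


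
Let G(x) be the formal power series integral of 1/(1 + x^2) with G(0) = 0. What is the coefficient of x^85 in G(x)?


1/(1 + x^2) = sum_{j>=0} (-1)^j x^(2j). Integrating termwise with G(0) = 0:
G(x) = sum_{j>=0} (-1)^j x^(2j+1) / (2j+1) = arctan(x).
Only odd powers are nonzero. For x^85 write 85 = 2*42 + 1, giving
(-1)^42 / 85 = 1/85 = 1/85.

1/85


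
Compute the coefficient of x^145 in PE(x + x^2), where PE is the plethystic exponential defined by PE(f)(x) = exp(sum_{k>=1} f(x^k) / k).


With f(x) = x + x^2, the exponent is sum_{k>=1} (x^k + x^(2k)) / k = -ln(1 - x) - ln(1 - x^2). Exponentiating:
PE(x + x^2) = 1 / ((1 - x)(1 - x^2)).
This is the generating function for partitions of n into parts of size 1 or 2. The number of 2's can be any j in 0..72, and the rest are 1's, so
[x^145] = floor(145/2) + 1 = 73.

73


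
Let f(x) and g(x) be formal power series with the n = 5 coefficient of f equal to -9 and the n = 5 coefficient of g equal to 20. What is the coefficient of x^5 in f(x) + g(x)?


Addition of formal power series is termwise.
The coefficient of x^5 in f + g = -9 + 20
= 11

11


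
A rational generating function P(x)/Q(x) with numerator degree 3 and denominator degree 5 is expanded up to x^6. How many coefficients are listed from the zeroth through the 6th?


Expanding up to x^6 gives the coefficients for x^0, x^1, ..., x^6.
That is 6 + 1 = 7 coefficients in total.

7


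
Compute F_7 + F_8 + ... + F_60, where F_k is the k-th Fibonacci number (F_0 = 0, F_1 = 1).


Use the identity sum_{k=0}^{N} F_k = F_{N+2} - 1 (which follows from F_{k+2} - F_{k+1} = F_k). Then
sum_{k=7}^{60} F_k = (F_{62} - 1) - (F_{8} - 1) = F_{62} - F_{8}.
Computing: F_{62} = 4052739537881, F_{8} = 21, so
Sum = 4052739537881 - 21 = 4052739537860.

4052739537860


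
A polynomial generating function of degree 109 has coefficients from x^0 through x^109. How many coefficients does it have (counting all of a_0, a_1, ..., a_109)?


A polynomial of degree 109 takes the form a_0 + a_1 x + ... + a_109 x^109.
The number of coefficients is 109 + 1 = 110.

110


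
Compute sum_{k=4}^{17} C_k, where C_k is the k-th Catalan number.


C_4 through C_17: 14, 42, 132, 429, 1430, 4862, 16796, 58786, 208012, 742900, 2674440, 9694845, 35357670, 129644790
Sum = 14 + 42 + 132 + 429 + 1430 + 4862 + 16796 + 58786 + 208012 + 742900 + 2674440 + 9694845 + 35357670 + 129644790
= 178405148

178405148


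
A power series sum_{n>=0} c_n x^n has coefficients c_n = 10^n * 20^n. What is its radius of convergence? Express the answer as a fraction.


By the root test (Cauchy-Hadamard), the radius is R = 1 / limsup_n |c_n|^(1/n).
Here |c_n|^(1/n) = (10^n * 20^n)^(1/n) = 10 * 20 = 200 for all n.
So R = 1/200 = 1/200.

1/200


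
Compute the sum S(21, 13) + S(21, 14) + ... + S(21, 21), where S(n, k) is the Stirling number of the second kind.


By definition, S(n, k) counts partitions of an n-set into exactly k nonempty blocks.
Computing row n = 21 for k = 13..21:
S(21, k): 1204909218331, 149304004500, 13087462580, 809944464, 34952799, 1023435, 19285, 210, 1
Sum = 1368146625605.

1368146625605


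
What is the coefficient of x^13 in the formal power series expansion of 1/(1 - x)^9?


The negative binomial / multiset identity is
1/(1 - x)^r = sum_{k>=0} C(k + r - 1, r - 1) x^k.
Here r = 9 and k = 13, so the coefficient is
C(13 + 8, 8) = C(21, 8)
= 203490

203490


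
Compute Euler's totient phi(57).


phi(n) counts integers in [1, n] coprime to n. Using the multiplicative formula phi(n) = n * prod_{p | n} (1 - 1/p):
57 = 3 * 19, so
phi(57) = 57 * (1 - 1/3) * (1 - 1/19) = 36.

36


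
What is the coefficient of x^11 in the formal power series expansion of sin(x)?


The Maclaurin series is sin(t) = sum_{k>=0} (-1)^k t^(2k+1) / (2k+1)!, so substituting t = x, only odd powers of x are nonzero, with coefficient of x^(2k+1) equal to (-1)^k / (2k+1)!.
Write 11 = 2*5 + 1, giving the coefficient (-1)^5 / 11! = -1/39916800 = -1/39916800.

-1/39916800


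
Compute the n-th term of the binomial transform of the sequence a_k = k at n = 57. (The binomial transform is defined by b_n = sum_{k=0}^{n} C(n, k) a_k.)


With a_k = k, b_n = sum_{k=0}^{n} C(n, k) k. Using k * C(n, k) = n * C(n-1, k-1) gives b_n = n * sum_{k>=1} C(n-1, k-1) = n * 2^(n-1).
For n = 57: 57 * 2^56 = 57 * 72057594037927936 = 4107282860161892352.

4107282860161892352


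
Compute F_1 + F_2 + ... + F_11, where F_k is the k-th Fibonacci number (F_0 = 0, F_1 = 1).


Use the identity sum_{k=0}^{N} F_k = F_{N+2} - 1 (which follows from F_{k+2} - F_{k+1} = F_k). Then
sum_{k=1}^{11} F_k = (F_{13} - 1) - (F_{2} - 1) = F_{13} - F_{2}.
Computing: F_{13} = 233, F_{2} = 1, so
Sum = 233 - 1 = 232.

232


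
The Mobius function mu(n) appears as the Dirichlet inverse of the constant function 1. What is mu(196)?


196 has a squared prime factor, so mu(196) = 0.
Factorization reveals a repeated prime.

0


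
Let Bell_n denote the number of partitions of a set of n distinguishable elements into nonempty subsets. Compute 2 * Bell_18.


Bell_18 can be computed from the Bell triangle or from Dobinski's identity Bell_n = (1/e) * sum_{k>=0} k^n / k!.
Computing Bell_18 = 682076806159.
Then 2 * 682076806159 = 1364153612318.

1364153612318


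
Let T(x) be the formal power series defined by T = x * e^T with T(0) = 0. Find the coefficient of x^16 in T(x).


Apply the Lagrange inversion formula: if T = x * phi(T) with phi(t) = e^t, then
[x^n] T = (1/n) [t^(n-1)] phi(t)^n = (1/n) [t^(n-1)] e^(n t) = (1/n) * n^(n-1) / (n-1)! = n^(n-1) / n!.
When c = 1 this is the Cayley count of rooted labeled trees on n vertices, divided by n!.
For n = 16: 16^15 / 16! = 1152921504606846976/20922789888000 = 35184372088832/638512875.

35184372088832/638512875


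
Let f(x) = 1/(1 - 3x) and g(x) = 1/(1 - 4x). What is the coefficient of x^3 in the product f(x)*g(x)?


The coefficient of x^n in f*g is the Cauchy product: sum_{k=0}^{n} a^k * b^(n-k).
With a=3, b=4, n=3:
sum_{k=0}^{3} 3^k * 4^(3-k)
= 175

175


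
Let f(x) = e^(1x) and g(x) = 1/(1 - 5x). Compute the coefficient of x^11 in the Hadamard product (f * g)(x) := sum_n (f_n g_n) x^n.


Expanding: f_k = 1^k/k! (from e^(1x)) and g_k = 5^k (from 1/(1 - 5x)). So the Hadamard coefficient (f * g)_k = 1^k 5^k / k! = (5)^k / k!.
For k = 11: 5^11/11! = 48828125/39916800 = 1953125/1596672.

1953125/1596672


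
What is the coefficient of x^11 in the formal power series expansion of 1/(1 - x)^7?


The expansion 1/(1 - x)^r = sum_{k>=0} C(k + r - 1, r - 1) x^k follows from the multiset / negative-binomial theorem (or from repeated differentiation of the geometric series).
For r = 7 and k = 11:
C(17, 6) = 355687428096000 / (720 * 39916800) = 12376.

12376


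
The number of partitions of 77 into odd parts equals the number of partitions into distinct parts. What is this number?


Computing partitions of 77 into odd parts (1, 3, 5, ...):
Using the generating function prod_{k>=0} 1/(1-x^(2k+1)),
the count is 58499

58499


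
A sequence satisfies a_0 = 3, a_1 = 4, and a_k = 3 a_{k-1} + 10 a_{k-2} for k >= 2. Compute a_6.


The characteristic equation is t^2 - 3 t - 10 = 0, with roots r_1 = 5 and r_2 = -2 (so c_1 = r_1 + r_2, c_2 = -r_1 r_2 as required).
One can use the closed form a_n = A r_1^n + B r_2^n, but direct iteration is more reliable:
a_0 = 3, a_1 = 4, a_2 = 42, a_3 = 166, a_4 = 918, a_5 = 4414, a_6 = 22422.
So a_6 = 22422.

22422


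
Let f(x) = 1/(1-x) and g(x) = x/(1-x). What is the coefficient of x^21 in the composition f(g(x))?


First simplify the composition: f(g(x)) = 1/(1 - x/(1-x)) = (1-x)/((1-x) - x) = (1-x)/(1-2x).
Now extract the coefficient. Write (1-x)/(1-2x) = 1/(1-2x) - x/(1-2x).
The coefficient of x^n in 1/(1-2x) is 2^n, and in x/(1-2x) is 2^(n-1) (for n >= 1).
So the coefficient of x^21 is 2^21 - 2^20 = 2097152 - 1048576 = 1048576.

1048576


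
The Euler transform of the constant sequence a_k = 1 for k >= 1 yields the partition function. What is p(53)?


The Euler transform converts the sequence a_k = 1 into the number of integer partitions.
Using the recurrence or dynamic programming:
p(53) = 329931

329931


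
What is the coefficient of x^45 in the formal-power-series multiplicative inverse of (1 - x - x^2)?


Let the inverse be f(x) = sum_{k>=0} a_k x^k. From f(x) * (1 - x - x^2) = 1 and matching coefficients:
 x^0: a_0 = 1.
 x^1: a_1 - a_0 = 0, so a_1 = 1.
 x^k (k >= 2): a_k - a_{k-1} - a_{k-2} = 0, i.e. a_k = a_{k-1} + a_{k-2}.
This is the Fibonacci-type recurrence shifted so that a_0 = a_1 = 1.
Iterating: a_0=1, a_1=1, a_2=2, a_3=3, a_4=5, a_5=8, a_6=13, a_7=21, a_8=34, a_9=55, ...
a_45 = 1836311903.

1836311903


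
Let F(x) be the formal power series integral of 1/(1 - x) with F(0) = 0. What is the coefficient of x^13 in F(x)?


1/(1 - x) = sum_{k>=0} x^k. Integrating termwise and using F(0) = 0 gives
F(x) = sum_{k>=0} x^(k+1) / (k+1) = sum_{m>=1} x^m / m = -ln(1 - x).
So the coefficient of x^13 is 1/13 = 1/13.

1/13


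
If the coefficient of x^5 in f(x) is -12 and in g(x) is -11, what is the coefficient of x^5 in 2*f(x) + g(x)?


Scalar multiplication scales coefficients: 2 * -12 = -24.
Then add the g coefficient: -24 + -11
= -35

-35


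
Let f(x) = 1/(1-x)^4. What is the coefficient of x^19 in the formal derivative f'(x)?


Differentiate: d/dx [ 1/(1-x)^r ] = r / (1-x)^(r+1).
Here r = 4, so f'(x) = 4 / (1-x)^5.
The expansion of 1/(1-x)^(r+1) has coefficient of x^n equal to C(n+r, r).
So the coefficient of x^19 in f'(x) is
4 * C(23, 4) = 4 * 8855 = 35420

35420


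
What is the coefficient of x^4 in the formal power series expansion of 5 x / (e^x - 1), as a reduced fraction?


The exponential generating function for Bernoulli numbers is
x / (e^x - 1) = sum_{k>=0} B_k x^k / k!.
So the coefficient of x^4 in 5 x / (e^x - 1) is 5 B_4 / 4!.
Computing: B_4 = -1/30, 4! = 24, giving
5 * -1/30 / 24 = -1/144.

-1/144


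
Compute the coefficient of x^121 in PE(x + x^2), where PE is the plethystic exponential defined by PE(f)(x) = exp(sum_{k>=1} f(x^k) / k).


With f(x) = x + x^2, the exponent is sum_{k>=1} (x^k + x^(2k)) / k = -ln(1 - x) - ln(1 - x^2). Exponentiating:
PE(x + x^2) = 1 / ((1 - x)(1 - x^2)).
This is the generating function for partitions of n into parts of size 1 or 2. The number of 2's can be any j in 0..60, and the rest are 1's, so
[x^121] = floor(121/2) + 1 = 61.

61


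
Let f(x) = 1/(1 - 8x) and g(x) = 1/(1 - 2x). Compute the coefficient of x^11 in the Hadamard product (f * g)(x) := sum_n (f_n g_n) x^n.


f has coefficients f_k = 8^k and g has coefficients g_k = 2^k, so the Hadamard product has coefficient (f*g)_k = 8^k * 2^k = 16^k.
For k = 11: 16^11 = 17592186044416.

17592186044416


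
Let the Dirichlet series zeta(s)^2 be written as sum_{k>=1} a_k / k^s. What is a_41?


The Dirichlet convolution of the constant function 1 with itself gives (1 * 1)(k) = sum_{d | k} 1 = d(k), the number of positive divisors of k.
Since zeta(s) = sum_{k>=1} 1/k^s, we have zeta(s)^2 = sum_{k>=1} d(k)/k^s, so a_k = d(k).
For k = 41: the divisors are 1, 41.
Count = 2.

2


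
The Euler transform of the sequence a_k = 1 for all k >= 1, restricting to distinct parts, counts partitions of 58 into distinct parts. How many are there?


Partitions of 58 into distinct parts can be computed via generating function.
Product (1+x)(1+x^2)(1+x^3)...
The coefficient of x^58 = 8808

8808


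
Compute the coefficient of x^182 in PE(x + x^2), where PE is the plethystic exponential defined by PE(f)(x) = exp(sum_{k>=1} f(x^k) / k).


With f(x) = x + x^2, the exponent is sum_{k>=1} (x^k + x^(2k)) / k = -ln(1 - x) - ln(1 - x^2). Exponentiating:
PE(x + x^2) = 1 / ((1 - x)(1 - x^2)).
This is the generating function for partitions of n into parts of size 1 or 2. The number of 2's can be any j in 0..91, and the rest are 1's, so
[x^182] = floor(182/2) + 1 = 92.

92


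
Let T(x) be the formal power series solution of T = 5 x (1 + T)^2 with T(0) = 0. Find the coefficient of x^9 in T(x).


Apply the Lagrange inversion formula: if T = 5 x * phi(T) with phi(t) = (1 + t)^2, then [x^n] T = 5^n * (1/n) [t^(n-1)] phi(t)^n = 5^n * (1/n) [t^(n-1)] (1 + t)^(2n) = 5^n * (1/n) C(2n, n-1).
Using the identity C(2n, n-1) = C(2n, n) * n / (n+1), the unscaled factor equals C(2n, n) / (n+1) = C_n, the n-th Catalan number.
For n = 9: C_9 = C(18, 9) / 10 = 48620/10 = 4862.
With the 5^9 = 1953125 factor, the coefficient is 1953125 * 4862 = 9496093750.

9496093750


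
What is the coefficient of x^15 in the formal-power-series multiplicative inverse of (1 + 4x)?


The inverse is 1/(1 + 4x). Apply the geometric identity 1/(1 - y) = sum_{k>=0} y^k with y = -4x:
1/(1 + 4x) = sum_{k>=0} (-4)^k x^k.
So the coefficient of x^15 is (-4)^15 = -1073741824.

-1073741824


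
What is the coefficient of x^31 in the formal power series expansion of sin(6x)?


The Maclaurin series is sin(t) = sum_{k>=0} (-1)^k t^(2k+1) / (2k+1)!, so substituting t = 6x, only odd powers of x are nonzero, with coefficient of x^(2k+1) equal to (-1)^k 6^(2k+1) / (2k+1)!.
Write 31 = 2*15 + 1, giving the coefficient (-1)^15 * 6^31 / 31! = -1326443518324400147398656/8222838654177922817725562880000000 = -4132485216/25617946563506171875.

-4132485216/25617946563506171875


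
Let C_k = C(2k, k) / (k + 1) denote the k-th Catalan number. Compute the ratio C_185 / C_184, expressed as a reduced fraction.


Using C_k = (2k)! / (k! (k+1)!), the ratio C_{k+1}/C_k simplifies to
C_{k+1}/C_k = [(2k+2)! / ((k+1)! (k+2)!)] * [k! (k+1)! / (2k)!]
 = (2k+2)(2k+1) / ((k+1)(k+2)) = 2(2k+1) / (k+2).
For k = 184: 2(2*184 + 1) / (184 + 2) = 738/186 = 123/31.

123/31


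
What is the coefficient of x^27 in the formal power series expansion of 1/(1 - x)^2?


The negative binomial / multiset identity is
1/(1 - x)^r = sum_{k>=0} C(k + r - 1, r - 1) x^k.
Here r = 2 and k = 27, so the coefficient is
C(27 + 1, 1) = C(28, 1)
= 28

28


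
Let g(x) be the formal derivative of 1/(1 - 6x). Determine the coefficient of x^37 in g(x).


Differentiate termwise: d/dx sum_{k>=0} 6^k x^k = sum_{k>=1} k 6^k x^(k-1) = sum_{j>=0} (j+1) 6^(j+1) x^j.
Equivalently, d/dx [1/(1 - 6x)] = 6/(1 - 6x)^2.
For j = 37: 38 * 6^38 = 38 * 371319292745659279662190166016 = 14110133124335052627163226308608.

14110133124335052627163226308608


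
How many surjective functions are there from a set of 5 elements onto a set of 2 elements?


By inclusion-exclusion on which target elements are missed, the number of surjections from an n-set onto a k-set is
surj(n, k) = sum_{j=0}^{k} (-1)^j C(k, j) (k - j)^n.
Equivalently surj(n, k) = k! * S(n, k), where S(n, k) is the Stirling number of the second kind.
For n = 5, k = 2:
S(5, 2) = 15, so
surj = 2! * 15 = 2 * 15 = 30.

30


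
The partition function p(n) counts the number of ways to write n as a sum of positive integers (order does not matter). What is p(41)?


Using the generating function prod_{k>=1} 1/(1-x^k), we compute p(41).
By dynamic programming over parts 1 through 41:
p(41) = 44583

44583


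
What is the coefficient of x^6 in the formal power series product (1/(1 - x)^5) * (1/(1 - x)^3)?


Combine the factors: (1/(1 - x)^5) * (1/(1 - x)^3) = 1/(1 - x)^8.
Then use 1/(1 - x)^r = sum_{k>=0} C(k + r - 1, r - 1) x^k with r = 8 and k = 6:
C(13, 7) = 1716.

1716


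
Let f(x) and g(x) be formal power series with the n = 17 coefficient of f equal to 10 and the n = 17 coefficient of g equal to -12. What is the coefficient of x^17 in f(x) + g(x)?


Addition of formal power series is termwise.
The coefficient of x^17 in f + g = 10 + -12
= -2

-2


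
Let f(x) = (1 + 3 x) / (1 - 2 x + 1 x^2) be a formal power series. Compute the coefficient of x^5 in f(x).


Write f(x) = sum_{k>=0} a_k x^k. Multiplying both sides by 1 - 2 x + 1 x^2 gives
(1 - 2 x + 1 x^2) sum_{k>=0} a_k x^k = 1 + 3 x.
Matching coefficients:
 x^0: a_0 = 1
 x^1: a_1 - 2 a_0 = 3  =>  a_1 = 2*1 + 3 = 5
 x^k (k >= 2): a_k = 2 a_{k-1} - 1 a_{k-2}.
Iterating: a_2 = 9, a_3 = 13, a_4 = 17, a_5 = 21.
So the coefficient of x^5 is 21.

21


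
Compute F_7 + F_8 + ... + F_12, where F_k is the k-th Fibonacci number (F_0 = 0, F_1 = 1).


Use the identity sum_{k=0}^{N} F_k = F_{N+2} - 1 (which follows from F_{k+2} - F_{k+1} = F_k). Then
sum_{k=7}^{12} F_k = (F_{14} - 1) - (F_{8} - 1) = F_{14} - F_{8}.
Computing: F_{14} = 377, F_{8} = 21, so
Sum = 377 - 21 = 356.

356


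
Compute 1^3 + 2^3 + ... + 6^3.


This power sum has a closed form given by Faulhaber's formula
sum_{k=1}^{m} k^p = (1 / (p + 1)) * sum_{j=0}^{p} C(p + 1, j) B_j m^(p + 1 - j),
but for small m direct computation is fastest:
1 + 8 + 27 + 64 + 125 + 216 = 441.

441


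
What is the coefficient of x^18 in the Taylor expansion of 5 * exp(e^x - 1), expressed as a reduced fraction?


exp(e^x - 1) = sum_{k>=0} Bell_k x^k / k!, where Bell_k is the k-th Bell number.
So the coefficient of x^18 is 5 * Bell_18 / 18!.
Computing: Bell_18 = 682076806159 and 18! = 6402373705728000, giving
5 * 682076806159/6402373705728000 = 97439543737/182924963020800.

97439543737/182924963020800


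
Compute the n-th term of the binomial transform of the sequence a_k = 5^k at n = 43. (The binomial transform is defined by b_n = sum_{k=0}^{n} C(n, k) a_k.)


With a_k = 5^k, b_n = sum_{k=0}^{n} C(n, k) 5^k = (1 + 5)^n by the binomial theorem.
For n = 43: (1 + 5)^43 = 6^43 = 2887378820390246558653190730940416.

2887378820390246558653190730940416


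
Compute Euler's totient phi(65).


phi(n) counts integers in [1, n] coprime to n. Using the multiplicative formula phi(n) = n * prod_{p | n} (1 - 1/p):
65 = 5 * 13, so
phi(65) = 65 * (1 - 1/5) * (1 - 1/13) = 48.

48


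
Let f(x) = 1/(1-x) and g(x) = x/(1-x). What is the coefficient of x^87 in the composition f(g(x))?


First simplify the composition: f(g(x)) = 1/(1 - x/(1-x)) = (1-x)/((1-x) - x) = (1-x)/(1-2x).
Now extract the coefficient. Write (1-x)/(1-2x) = 1/(1-2x) - x/(1-2x).
The coefficient of x^n in 1/(1-2x) is 2^n, and in x/(1-2x) is 2^(n-1) (for n >= 1).
So the coefficient of x^87 is 2^87 - 2^86 = 154742504910672534362390528 - 77371252455336267181195264 = 77371252455336267181195264.

77371252455336267181195264


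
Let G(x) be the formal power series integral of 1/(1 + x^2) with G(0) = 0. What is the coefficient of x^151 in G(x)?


1/(1 + x^2) = sum_{j>=0} (-1)^j x^(2j). Integrating termwise with G(0) = 0:
G(x) = sum_{j>=0} (-1)^j x^(2j+1) / (2j+1) = arctan(x).
Only odd powers are nonzero. For x^151 write 151 = 2*75 + 1, giving
(-1)^75 / 151 = -1/151 = -1/151.

-1/151


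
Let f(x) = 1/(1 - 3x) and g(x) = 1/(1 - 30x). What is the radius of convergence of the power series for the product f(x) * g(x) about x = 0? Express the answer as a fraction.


The radius of 1/(1 - 3x) is 1/3 (nearest singularity at x = 1/3), and the radius of 1/(1 - 30x) is 1/30.
The product f(x)*g(x) = 1/((1 - 3x)(1 - 30x)) has singularities at both 1/3 and 1/30, so its radius of convergence is the distance to the nearest one:
min(1/3, 1/30) = 1/30.

1/30


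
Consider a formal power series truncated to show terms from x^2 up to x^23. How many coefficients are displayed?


From x^2 to x^23 inclusive, the count is 23 - 2 + 1 = 22.

22


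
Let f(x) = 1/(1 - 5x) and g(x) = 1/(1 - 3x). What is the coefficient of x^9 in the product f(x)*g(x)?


The coefficient of x^n in f*g is the Cauchy product: sum_{k=0}^{n} a^k * b^(n-k).
With a=5, b=3, n=9:
sum_{k=0}^{9} 5^k * 3^(9-k)
= 4853288

4853288


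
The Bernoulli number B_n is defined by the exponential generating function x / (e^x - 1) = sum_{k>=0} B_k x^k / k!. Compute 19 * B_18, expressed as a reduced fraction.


Bernoulli numbers can also be computed recursively via B_0 = 1 and sum_{j=0}^{m} C(m+1, j) B_j = 0 for m >= 1. Odd-index Bernoulli numbers vanish for k >= 3.
Computing B_18 = 43867/798, so 19 * B_18 = 19 * 43867/798 = 43867/42.

43867/42


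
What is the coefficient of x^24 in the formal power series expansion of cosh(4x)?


The Maclaurin series is cosh(t) = sum_{m>=0} t^(2m) / (2m)!, so substituting t = 4x, only even powers of x are nonzero, with coefficient of x^(2m) equal to 4^(2m) / (2m)!.
For x^24 the coefficient is 4^24/24! = 281474976710656/620448401733239439360000 = 67108864/147926426347074375.

67108864/147926426347074375


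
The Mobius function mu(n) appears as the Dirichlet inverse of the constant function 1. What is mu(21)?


21 = 3 * 7 (all distinct primes).
mu(21) = (-1)^2 = 1

1


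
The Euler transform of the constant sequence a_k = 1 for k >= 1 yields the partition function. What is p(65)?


The Euler transform converts the sequence a_k = 1 into the number of integer partitions.
Using the recurrence or dynamic programming:
p(65) = 2012558

2012558


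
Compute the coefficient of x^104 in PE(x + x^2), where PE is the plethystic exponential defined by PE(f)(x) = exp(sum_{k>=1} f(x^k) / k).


With f(x) = x + x^2, the exponent is sum_{k>=1} (x^k + x^(2k)) / k = -ln(1 - x) - ln(1 - x^2). Exponentiating:
PE(x + x^2) = 1 / ((1 - x)(1 - x^2)).
This is the generating function for partitions of n into parts of size 1 or 2. The number of 2's can be any j in 0..52, and the rest are 1's, so
[x^104] = floor(104/2) + 1 = 53.

53


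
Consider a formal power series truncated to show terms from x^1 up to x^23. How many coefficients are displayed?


From x^1 to x^23 inclusive, the count is 23 - 1 + 1 = 23.

23


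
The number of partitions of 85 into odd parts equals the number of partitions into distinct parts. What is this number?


Computing partitions of 85 into odd parts (1, 3, 5, ...):
Using the generating function prod_{k>=0} 1/(1-x^(2k+1)),
the count is 121792

121792


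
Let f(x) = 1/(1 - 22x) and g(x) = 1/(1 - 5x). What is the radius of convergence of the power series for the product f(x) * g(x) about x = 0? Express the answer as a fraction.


The radius of 1/(1 - 22x) is 1/22 (nearest singularity at x = 1/22), and the radius of 1/(1 - 5x) is 1/5.
The product f(x)*g(x) = 1/((1 - 22x)(1 - 5x)) has singularities at both 1/22 and 1/5, so its radius of convergence is the distance to the nearest one:
min(1/22, 1/5) = 1/22.

1/22


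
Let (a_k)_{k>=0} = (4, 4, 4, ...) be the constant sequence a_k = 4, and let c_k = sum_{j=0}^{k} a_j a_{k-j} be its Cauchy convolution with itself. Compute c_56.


Since a_j = 4 for all j >= 0, the convolution sum becomes
c_k = sum_{j=0}^{k} 4 * 4 = 16 * (k + 1).
Equivalently, the generating function of (a_k) is 4/(1 - x) and its square is 16/(1 - x)^2 = sum_{k>=0} 16(k + 1) x^k.
For k = 56: 16 * 57 = 912.

912


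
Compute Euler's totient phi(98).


phi(n) counts integers in [1, n] coprime to n. Using the multiplicative formula phi(n) = n * prod_{p | n} (1 - 1/p):
98 = 2 * 7^2, so
phi(98) = 98 * (1 - 1/2) * (1 - 1/7) = 42.

42


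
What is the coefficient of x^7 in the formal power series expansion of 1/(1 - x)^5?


The negative binomial / multiset identity is
1/(1 - x)^r = sum_{k>=0} C(k + r - 1, r - 1) x^k.
Here r = 5 and k = 7, so the coefficient is
C(7 + 4, 4) = C(11, 4)
= 330

330


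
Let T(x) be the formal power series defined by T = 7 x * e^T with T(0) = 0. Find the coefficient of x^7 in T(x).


Apply the Lagrange inversion formula: if T = 7 x * phi(T) with phi(t) = e^t, then
[x^n] T = 7^n * (1/n) [t^(n-1)] phi(t)^n = 7^n * (1/n) [t^(n-1)] e^(n t) = 7^n * (1/n) * n^(n-1) / (n-1)! = 7^n * n^(n-1) / n!.
When c = 1 this is the Cayley count of rooted labeled trees on n vertices, divided by n!.
For n = 7: 7^7 * 7^6 / 7! = 823543 * 117649/5040 = 13841287201/720.

13841287201/720


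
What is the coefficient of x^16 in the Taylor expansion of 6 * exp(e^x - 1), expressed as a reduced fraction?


exp(e^x - 1) = sum_{k>=0} Bell_k x^k / k!, where Bell_k is the k-th Bell number.
So the coefficient of x^16 is 6 * Bell_16 / 16!.
Computing: Bell_16 = 10480142147 and 16! = 20922789888000, giving
6 * 10480142147/20922789888000 = 10480142147/3487131648000.

10480142147/3487131648000


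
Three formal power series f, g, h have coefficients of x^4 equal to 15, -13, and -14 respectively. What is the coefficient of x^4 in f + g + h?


Series addition is componentwise:
15 + -13 + -14
= -12

-12


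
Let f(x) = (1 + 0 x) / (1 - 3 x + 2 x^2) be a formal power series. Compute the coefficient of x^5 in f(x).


Write f(x) = sum_{k>=0} a_k x^k. Multiplying both sides by 1 - 3 x + 2 x^2 gives
(1 - 3 x + 2 x^2) sum_{k>=0} a_k x^k = 1 + 0 x.
Matching coefficients:
 x^0: a_0 = 1
 x^1: a_1 - 3 a_0 = 0  =>  a_1 = 3*1 + 0 = 3
 x^k (k >= 2): a_k = 3 a_{k-1} - 2 a_{k-2}.
Iterating: a_2 = 7, a_3 = 15, a_4 = 31, a_5 = 63.
So the coefficient of x^5 is 63.

63


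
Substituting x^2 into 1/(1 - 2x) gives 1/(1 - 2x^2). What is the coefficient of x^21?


Since 1/(1 - 2x^2) only has even powers of x,
the coefficient of x^21 (odd) is 0.

0


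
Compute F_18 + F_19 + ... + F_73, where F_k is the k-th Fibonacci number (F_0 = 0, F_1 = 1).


Use the identity sum_{k=0}^{N} F_k = F_{N+2} - 1 (which follows from F_{k+2} - F_{k+1} = F_k). Then
sum_{k=18}^{73} F_k = (F_{75} - 1) - (F_{19} - 1) = F_{75} - F_{19}.
Computing: F_{75} = 2111485077978050, F_{19} = 4181, so
Sum = 2111485077978050 - 4181 = 2111485077973869.

2111485077973869


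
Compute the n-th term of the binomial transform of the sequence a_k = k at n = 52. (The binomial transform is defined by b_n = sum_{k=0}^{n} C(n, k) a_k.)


With a_k = k, b_n = sum_{k=0}^{n} C(n, k) k. Using k * C(n, k) = n * C(n-1, k-1) gives b_n = n * sum_{k>=1} C(n-1, k-1) = n * 2^(n-1).
For n = 52: 52 * 2^51 = 52 * 2251799813685248 = 117093590311632896.

117093590311632896


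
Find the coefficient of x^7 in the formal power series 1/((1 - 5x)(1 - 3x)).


By partial fractions or Cauchy convolution:
The coefficient equals sum_{k=0}^{7} 5^k * 3^(7-k).
= 192032

192032


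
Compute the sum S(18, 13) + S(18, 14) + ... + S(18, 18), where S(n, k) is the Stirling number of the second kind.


By definition, S(n, k) counts partitions of an n-set into exactly k nonempty blocks.
Computing row n = 18 for k = 13..18:
S(18, k): 125854638, 8408778, 367200, 9996, 153, 1
Sum = 134640766.

134640766


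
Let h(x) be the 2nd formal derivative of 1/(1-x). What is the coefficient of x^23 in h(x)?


Differentiating 2 times: d^2/dx^2 [1/(1-x)] = 2!/(1-x)^3.
The expansion 1/(1-x)^3 = sum_{k>=0} C(k+2, 2) x^k, so the coefficient of x^n in 2!/(1-x)^3 is 2! * C(n+2, 2).
For n = 23: 2 * C(25, 2) = 2 * 300 = 600

600


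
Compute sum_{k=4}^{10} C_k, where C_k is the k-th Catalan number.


C_4 through C_10: 14, 42, 132, 429, 1430, 4862, 16796
Sum = 14 + 42 + 132 + 429 + 1430 + 4862 + 16796
= 23705

23705


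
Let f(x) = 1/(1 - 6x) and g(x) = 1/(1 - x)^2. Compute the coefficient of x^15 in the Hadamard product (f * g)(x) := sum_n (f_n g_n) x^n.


f has coefficients f_k = 6^k. For g = 1/(1 - x)^2 the coefficient is g_k = C(k + 1, 1) = k + 1. The Hadamard coefficient is (f * g)_k = 6^k * (k + 1).
For k = 15: 6^15 * 16 = 470184984576 * 16 = 7522959753216.

7522959753216


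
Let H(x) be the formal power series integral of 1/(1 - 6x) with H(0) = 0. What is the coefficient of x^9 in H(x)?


1/(1 - 6x) = sum_{k>=0} 6^k x^k. Integrating termwise with H(0) = 0:
H(x) = sum_{k>=0} 6^k x^(k+1) / (k+1) = sum_{m>=1} 6^(m-1) x^m / m.
For m = 9: 6^8/9 = 1679616/9 = 186624.

186624


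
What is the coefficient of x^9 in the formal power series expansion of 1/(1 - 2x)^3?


The general identity 1/(1 - c x)^r = sum_{k>=0} c^k C(k + r - 1, r - 1) x^k follows by substituting y = c x into 1/(1 - y)^r = sum_{k>=0} C(k + r - 1, r - 1) y^k.
For c = 2, r = 3, k = 9:
2^9 * C(11, 2) = 512 * 55 = 28160.

28160


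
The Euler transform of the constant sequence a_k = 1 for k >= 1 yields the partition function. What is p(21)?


The Euler transform converts the sequence a_k = 1 into the number of integer partitions.
Using the recurrence or dynamic programming:
p(21) = 792

792


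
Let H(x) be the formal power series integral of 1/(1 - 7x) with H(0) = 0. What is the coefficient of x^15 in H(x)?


1/(1 - 7x) = sum_{k>=0} 7^k x^k. Integrating termwise with H(0) = 0:
H(x) = sum_{k>=0} 7^k x^(k+1) / (k+1) = sum_{m>=1} 7^(m-1) x^m / m.
For m = 15: 7^14/15 = 678223072849/15 = 678223072849/15.

678223072849/15


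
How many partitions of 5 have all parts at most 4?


Using the generating function (1-x)^(-1)(1-x^2)^(-1)...(1-x^4)^(-1),
the coefficient of x^5 counts these restricted partitions.
Result = 6

6


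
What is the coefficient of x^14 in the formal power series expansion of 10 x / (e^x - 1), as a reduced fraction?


The exponential generating function for Bernoulli numbers is
x / (e^x - 1) = sum_{k>=0} B_k x^k / k!.
So the coefficient of x^14 in 10 x / (e^x - 1) is 10 B_14 / 14!.
Computing: B_14 = 7/6, 14! = 87178291200, giving
10 * 7/6 / 87178291200 = 1/7472424960.

1/7472424960


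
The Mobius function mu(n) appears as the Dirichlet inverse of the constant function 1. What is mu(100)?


100 has a squared prime factor, so mu(100) = 0.
Factorization reveals a repeated prime.

0


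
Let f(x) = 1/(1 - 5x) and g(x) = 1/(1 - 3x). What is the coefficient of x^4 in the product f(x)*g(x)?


The coefficient of x^n in f*g is the Cauchy product: sum_{k=0}^{n} a^k * b^(n-k).
With a=5, b=3, n=4:
sum_{k=0}^{4} 5^k * 3^(4-k)
= 1441

1441


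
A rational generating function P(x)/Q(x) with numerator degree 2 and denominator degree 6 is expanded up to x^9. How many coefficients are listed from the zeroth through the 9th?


Expanding up to x^9 gives the coefficients for x^0, x^1, ..., x^9.
That is 9 + 1 = 10 coefficients in total.

10


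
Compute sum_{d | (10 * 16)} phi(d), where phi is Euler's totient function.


First, 10 * 16 = 160. One classical identity is sum_{d | n} phi(d) = n (each k in [1, n] has a unique gcd with n, and among the k's with gcd(k, n) = n/d there are phi(d) of them). So the sum equals 160. We also verify directly:
Divisors of 160: 1, 2, 4, 5, 8, 10, 16, 20, 32, 40, 80, 160.
phi values: 1, 1, 2, 4, 4, 4, 8, 8, 16, 16, 32, 64.
Sum = 160.

160
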